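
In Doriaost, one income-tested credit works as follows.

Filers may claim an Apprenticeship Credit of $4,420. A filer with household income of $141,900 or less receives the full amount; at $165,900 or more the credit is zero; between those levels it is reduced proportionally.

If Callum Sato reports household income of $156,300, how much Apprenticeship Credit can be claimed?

$1,768

Apprenticeship Credit: $156,300 is $14,400 into a $24,000 phase-out range, leaving 9,600/24,000 of the credit: $4,420 × 9,600/24,000 = $1,768.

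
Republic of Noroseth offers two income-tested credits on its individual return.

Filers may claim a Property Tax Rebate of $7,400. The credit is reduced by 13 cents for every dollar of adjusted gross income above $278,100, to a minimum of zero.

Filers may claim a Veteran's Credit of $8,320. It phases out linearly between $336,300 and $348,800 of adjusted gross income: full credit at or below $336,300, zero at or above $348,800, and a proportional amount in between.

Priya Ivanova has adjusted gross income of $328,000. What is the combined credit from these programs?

$9,233

Property Tax Rebate: 13% of the $49,900 excess over $278,100 is $6,487; credit = $7,400 − $6,487 = $913.
Veteran's Credit: $328,000 is at or below the $336,300 threshold, so the full $8,320 applies.
Total: $913 + $8,320 = $9,233.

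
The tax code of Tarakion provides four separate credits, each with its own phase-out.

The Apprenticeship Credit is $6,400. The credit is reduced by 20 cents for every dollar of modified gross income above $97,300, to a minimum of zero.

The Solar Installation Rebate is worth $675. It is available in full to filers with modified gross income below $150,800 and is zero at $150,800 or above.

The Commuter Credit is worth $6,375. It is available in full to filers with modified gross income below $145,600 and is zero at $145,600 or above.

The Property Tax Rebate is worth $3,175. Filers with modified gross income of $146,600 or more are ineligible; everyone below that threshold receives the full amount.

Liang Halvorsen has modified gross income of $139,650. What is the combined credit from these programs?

$10,225

Apprenticeship Credit: 20% of the $42,350 excess over $97,300 is $8,470 ≥ base, so the credit is $0.
Solar Installation Rebate: $139,650 is below the $150,800 cutoff, so the full $675 applies.
Commuter Credit: $139,650 is below the $145,600 cutoff, so the full $6,375 applies.
Property Tax Rebate: $139,650 is below the $146,600 cutoff, so the full $3,175 applies.
Total: $0 + $675 + $6,375 + $3,175 = $10,225.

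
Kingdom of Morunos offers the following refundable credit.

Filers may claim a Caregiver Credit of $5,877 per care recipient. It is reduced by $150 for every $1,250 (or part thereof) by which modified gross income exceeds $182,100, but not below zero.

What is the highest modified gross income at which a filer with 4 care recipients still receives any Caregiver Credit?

Full credit = 4 × $5,877 = $23,508.
After 156 increments the reduction is 156 × $150 = $23,400, leaving $108; one more increment wipes it out. Increment 156 ends at excess 156 × $1,250 = $195,000, so the highest qualifying income is $182,100 + $195,000 = $377,100.

$377,100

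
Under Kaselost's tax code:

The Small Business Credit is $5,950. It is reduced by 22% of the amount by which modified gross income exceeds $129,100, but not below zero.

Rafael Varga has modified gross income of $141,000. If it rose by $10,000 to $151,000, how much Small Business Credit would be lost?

$2,200

At $141,000 — 22% of the $11,900 excess over $129,100 is $2,618; credit = $5,950 − $2,618 = $3,332.
At $151,000 — 22% of the $21,900 excess over $129,100 is $4,818; credit = $5,950 − $4,818 = $1,132.
Lost: $3,332 − $1,132 = $2,200.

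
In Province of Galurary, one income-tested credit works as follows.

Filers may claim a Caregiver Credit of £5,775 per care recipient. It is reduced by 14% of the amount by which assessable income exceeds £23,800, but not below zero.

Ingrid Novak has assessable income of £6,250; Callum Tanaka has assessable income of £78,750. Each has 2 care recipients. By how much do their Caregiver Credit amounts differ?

£7,693

Ingrid (£6,250): Caregiver Credit: base = 2 × £5,775 = £11,550. £6,250 is at or below the £23,800 threshold, so the full £11,550 applies.
Callum (£78,750): Caregiver Credit: base = 2 × £5,775 = £11,550. 14% of the £54,950 excess over £23,800 is £7,693; credit = £11,550 − £7,693 = £3,857.
Difference: |£11,550 − £3,857| = £7,693.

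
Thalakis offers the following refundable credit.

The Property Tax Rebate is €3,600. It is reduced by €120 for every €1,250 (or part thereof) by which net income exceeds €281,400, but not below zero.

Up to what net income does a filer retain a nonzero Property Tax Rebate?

€317,650

After 29 increments the reduction is 29 × €120 = €3,480, leaving €120; one more increment wipes it out. Increment 29 ends at excess 29 × €1,250 = €36,250, so the highest qualifying income is €281,400 + €36,250 = €317,650.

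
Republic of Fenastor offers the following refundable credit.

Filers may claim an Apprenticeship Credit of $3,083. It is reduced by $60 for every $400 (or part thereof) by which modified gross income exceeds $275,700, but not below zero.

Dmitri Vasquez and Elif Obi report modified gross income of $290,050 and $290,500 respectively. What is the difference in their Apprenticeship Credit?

$60

Dmitri ($290,050): Apprenticeship Credit: income exceeds $275,700 by $14,350, which is 36 full-or-partial $400 increments; reduction = 36 × $60 = $2,160, leaving $923.
Elif ($290,500): Apprenticeship Credit: income exceeds $275,700 by $14,800, which is 37 full-or-partial $400 increments; reduction = 37 × $60 = $2,220, leaving $863.
Difference: |$923 − $863| = $60.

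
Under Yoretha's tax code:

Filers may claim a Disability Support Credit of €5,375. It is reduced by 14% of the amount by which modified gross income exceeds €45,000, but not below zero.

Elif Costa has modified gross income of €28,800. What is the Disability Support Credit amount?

Disability Support Credit: €28,800 is at or below the €45,000 threshold, so the full €5,375 applies.

€5,375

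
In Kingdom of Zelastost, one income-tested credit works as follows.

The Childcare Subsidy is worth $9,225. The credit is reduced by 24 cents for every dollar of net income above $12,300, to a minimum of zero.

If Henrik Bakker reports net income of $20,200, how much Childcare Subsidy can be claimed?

Childcare Subsidy: 24% of the $7,900 excess over $12,300 is $1,896; credit = $9,225 − $1,896 = $7,329.

$7,329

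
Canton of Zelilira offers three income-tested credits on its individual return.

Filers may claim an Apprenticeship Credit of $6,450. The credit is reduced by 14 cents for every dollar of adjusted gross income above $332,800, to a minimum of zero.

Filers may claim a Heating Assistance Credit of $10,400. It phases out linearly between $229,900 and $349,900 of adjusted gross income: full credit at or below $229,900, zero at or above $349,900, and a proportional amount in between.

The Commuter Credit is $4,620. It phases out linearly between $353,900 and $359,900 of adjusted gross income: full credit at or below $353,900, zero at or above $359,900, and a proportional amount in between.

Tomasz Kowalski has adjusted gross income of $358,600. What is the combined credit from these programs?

$3,839

Apprenticeship Credit: 14% of the $25,800 excess over $332,800 is $3,612; credit = $6,450 − $3,612 = $2,838.
Heating Assistance Credit: $358,600 is at or above $349,900, so the credit is $0.
Commuter Credit: $358,600 is $4,700 into a $6,000 phase-out range, leaving 1,300/6,000 of the credit: $4,620 × 1,300/6,000 = $1,001.
Total: $2,838 + $0 + $1,001 = $3,839.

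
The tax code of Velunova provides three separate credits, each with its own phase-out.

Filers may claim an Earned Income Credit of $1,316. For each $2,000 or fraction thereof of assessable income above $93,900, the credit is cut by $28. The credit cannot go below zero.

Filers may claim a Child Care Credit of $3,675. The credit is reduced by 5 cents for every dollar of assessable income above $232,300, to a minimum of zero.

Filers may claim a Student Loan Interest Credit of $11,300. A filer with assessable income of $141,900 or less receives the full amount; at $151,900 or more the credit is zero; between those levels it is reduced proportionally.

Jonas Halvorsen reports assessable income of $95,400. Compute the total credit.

$16,263

Earned Income Credit: income exceeds $93,900 by $1,500, which is 1 full-or-partial $2,000 increment; reduction = 1 × $28 = $28, leaving $1,288.
Child Care Credit: $95,400 is at or below the $232,300 threshold, so the full $3,675 applies.
Student Loan Interest Credit: $95,400 is at or below the $141,900 threshold, so the full $11,300 applies.
Total: $1,288 + $3,675 + $11,300 = $16,263.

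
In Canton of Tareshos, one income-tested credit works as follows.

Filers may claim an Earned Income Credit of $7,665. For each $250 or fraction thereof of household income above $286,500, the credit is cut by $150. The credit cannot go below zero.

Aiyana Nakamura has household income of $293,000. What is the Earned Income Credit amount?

Earned Income Credit: income exceeds $286,500 by $6,500, which is 26 full-or-partial $250 increments; reduction = 26 × $150 = $3,900, leaving $3,765.

$3,765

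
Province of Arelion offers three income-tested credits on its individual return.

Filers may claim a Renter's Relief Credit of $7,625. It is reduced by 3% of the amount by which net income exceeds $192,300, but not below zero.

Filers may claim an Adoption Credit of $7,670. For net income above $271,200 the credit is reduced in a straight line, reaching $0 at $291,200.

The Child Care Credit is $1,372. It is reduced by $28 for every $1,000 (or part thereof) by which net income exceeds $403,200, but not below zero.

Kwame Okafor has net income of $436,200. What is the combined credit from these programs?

Renter's Relief Credit: 3% of the $243,900 excess over $192,300 is $7,317; credit = $7,625 − $7,317 = $308.
Adoption Credit: $436,200 is at or above $291,200, so the credit is $0.
Child Care Credit: income exceeds $403,200 by $33,000, which is 33 full-or-partial $1,000 increments; reduction = 33 × $28 = $924, leaving $448.
Total: $308 + $0 + $448 = $756.

$756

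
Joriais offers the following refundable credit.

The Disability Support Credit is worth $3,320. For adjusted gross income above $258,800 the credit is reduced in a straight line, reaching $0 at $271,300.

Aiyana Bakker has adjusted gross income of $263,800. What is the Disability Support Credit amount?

Disability Support Credit: $263,800 is $5,000 into a $12,500 phase-out range, leaving 7,500/12,500 of the credit: $3,320 × 7,500/12,500 = $1,992.

$1,992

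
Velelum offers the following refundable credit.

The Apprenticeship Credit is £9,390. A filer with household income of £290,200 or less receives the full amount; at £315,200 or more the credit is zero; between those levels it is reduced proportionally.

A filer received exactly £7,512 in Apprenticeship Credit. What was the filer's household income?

£7,512 is 7,512/9,390 of the full £9,390, so 1,878/9,390 of the £25,000 range has been used: income = £290,200 + £25,000 × 1,878/9,390 = £295,200.

£295,200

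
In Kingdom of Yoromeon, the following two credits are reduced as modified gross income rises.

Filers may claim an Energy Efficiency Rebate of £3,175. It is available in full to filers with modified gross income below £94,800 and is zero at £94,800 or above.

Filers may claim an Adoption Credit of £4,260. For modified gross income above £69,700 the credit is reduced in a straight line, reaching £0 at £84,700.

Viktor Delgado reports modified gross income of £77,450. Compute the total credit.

Energy Efficiency Rebate: £77,450 is below the £94,800 cutoff, so the full £3,175 applies.
Adoption Credit: £77,450 is £7,750 into a £15,000 phase-out range, leaving 7,250/15,000 of the credit: £4,260 × 7,250/15,000 = £2,059.
Total: £3,175 + £2,059 = £5,234.

£5,234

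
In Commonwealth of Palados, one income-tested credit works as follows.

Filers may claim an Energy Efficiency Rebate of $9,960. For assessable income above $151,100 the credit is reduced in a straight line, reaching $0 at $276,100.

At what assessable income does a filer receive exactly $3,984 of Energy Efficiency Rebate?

$3,984 is 3,984/9,960 of the full $9,960, so 5,976/9,960 of the $125,000 range has been used: income = $151,100 + $125,000 × 5,976/9,960 = $226,100.

$226,100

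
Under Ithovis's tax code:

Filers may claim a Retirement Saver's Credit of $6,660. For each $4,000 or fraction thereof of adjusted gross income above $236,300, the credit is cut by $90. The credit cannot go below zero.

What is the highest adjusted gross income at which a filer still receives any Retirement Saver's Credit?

After 73 increments the reduction is 73 × $90 = $6,570, leaving $90; one more increment wipes it out. Increment 73 ends at excess 73 × $4,000 = $292,000, so the highest qualifying income is $236,300 + $292,000 = $528,300.

$528,300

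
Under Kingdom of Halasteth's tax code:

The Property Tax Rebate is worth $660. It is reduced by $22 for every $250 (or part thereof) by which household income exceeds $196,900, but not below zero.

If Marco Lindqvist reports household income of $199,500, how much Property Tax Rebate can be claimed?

$418

Property Tax Rebate: income exceeds $196,900 by $2,600, which is 11 full-or-partial $250 increments; reduction = 11 × $22 = $242, leaving $418.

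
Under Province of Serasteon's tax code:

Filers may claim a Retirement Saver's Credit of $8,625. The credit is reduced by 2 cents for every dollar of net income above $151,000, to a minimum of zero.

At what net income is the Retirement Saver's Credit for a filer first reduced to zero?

$582,250

The credit falls by 2% of each dollar above $151,000, so it reaches zero when the excess is $8,625 / 2% = $431,250: income = $151,000 + $431,250 = $582,250.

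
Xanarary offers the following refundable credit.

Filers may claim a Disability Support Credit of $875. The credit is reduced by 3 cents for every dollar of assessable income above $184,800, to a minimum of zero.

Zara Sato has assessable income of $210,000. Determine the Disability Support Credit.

Disability Support Credit: 3% of the $25,200 excess over $184,800 is $756; credit = $875 − $756 = $119.

$119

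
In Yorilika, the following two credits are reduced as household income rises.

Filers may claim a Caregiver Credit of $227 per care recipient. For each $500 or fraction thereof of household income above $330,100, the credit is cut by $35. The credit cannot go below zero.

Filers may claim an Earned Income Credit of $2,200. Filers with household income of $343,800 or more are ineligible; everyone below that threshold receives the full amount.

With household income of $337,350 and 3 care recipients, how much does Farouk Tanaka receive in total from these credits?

Caregiver Credit: base = 3 × $227 = $681. income exceeds $330,100 by $7,250, which is 15 full-or-partial $500 increments; reduction = 15 × $35 = $525, leaving $156.
Earned Income Credit: $337,350 is below the $343,800 cutoff, so the full $2,200 applies.
Total: $156 + $2,200 = $2,356.

$2,356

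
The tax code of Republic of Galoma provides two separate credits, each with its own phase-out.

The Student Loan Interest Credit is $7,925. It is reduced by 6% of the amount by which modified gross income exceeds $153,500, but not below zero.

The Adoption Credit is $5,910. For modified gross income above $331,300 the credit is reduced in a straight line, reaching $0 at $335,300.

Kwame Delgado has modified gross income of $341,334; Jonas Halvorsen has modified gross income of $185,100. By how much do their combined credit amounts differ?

Kwame ($341,334): Student Loan Interest Credit: 6% of the $187,834 excess over $153,500 is $11,270.04 ≥ base, so the credit is $0. Adoption Credit: $341,334 is at or above $335,300, so the credit is $0. total $0 + $0 = $0
Jonas ($185,100): Student Loan Interest Credit: 6% of the $31,600 excess over $153,500 is $1,896; credit = $7,925 − $1,896 = $6,029. Adoption Credit: $185,100 is at or below the $331,300 threshold, so the full $5,910 applies. total $6,029 + $5,910 = $11,939
Difference: |$0 − $11,939| = $11,939.

$11,939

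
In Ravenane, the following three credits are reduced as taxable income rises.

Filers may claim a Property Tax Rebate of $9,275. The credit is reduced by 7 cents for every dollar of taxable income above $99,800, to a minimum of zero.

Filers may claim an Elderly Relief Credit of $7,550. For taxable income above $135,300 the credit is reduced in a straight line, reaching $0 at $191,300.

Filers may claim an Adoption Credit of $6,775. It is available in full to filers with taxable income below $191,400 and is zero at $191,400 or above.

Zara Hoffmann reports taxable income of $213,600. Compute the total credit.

Property Tax Rebate: 7% of the $113,800 excess over $99,800 is $7,966; credit = $9,275 − $7,966 = $1,309.
Elderly Relief Credit: $213,600 is at or above $191,300, so the credit is $0.
Adoption Credit: $213,600 meets or exceeds the $191,400 cutoff, so the credit is $0.
Total: $1,309 + $0 + $0 = $1,309.

$1,309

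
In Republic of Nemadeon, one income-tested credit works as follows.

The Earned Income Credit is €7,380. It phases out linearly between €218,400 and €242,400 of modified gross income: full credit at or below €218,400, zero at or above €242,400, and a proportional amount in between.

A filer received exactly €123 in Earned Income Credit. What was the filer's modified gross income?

€123 is 123/7,380 of the full €7,380, so 7,257/7,380 of the €24,000 range has been used: income = €218,400 + €24,000 × 7,257/7,380 = €242,000.

€242,000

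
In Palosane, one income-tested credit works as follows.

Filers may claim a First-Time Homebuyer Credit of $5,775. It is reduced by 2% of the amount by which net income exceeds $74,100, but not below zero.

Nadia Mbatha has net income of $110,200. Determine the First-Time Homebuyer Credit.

$5,053

First-Time Homebuyer Credit: 2% of the $36,100 excess over $74,100 is $722; credit = $5,775 − $722 = $5,053.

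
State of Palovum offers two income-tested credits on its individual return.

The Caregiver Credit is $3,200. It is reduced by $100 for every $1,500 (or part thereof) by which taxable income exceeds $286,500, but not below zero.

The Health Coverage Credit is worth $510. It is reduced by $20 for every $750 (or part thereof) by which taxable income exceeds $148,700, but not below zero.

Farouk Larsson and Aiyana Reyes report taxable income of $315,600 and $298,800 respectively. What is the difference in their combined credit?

$1,100

Farouk ($315,600): Caregiver Credit: income exceeds $286,500 by $29,100, which is 20 full-or-partial $1,500 increments; reduction = 20 × $100 = $2,000, leaving $1,200. Health Coverage Credit: income exceeds $148,700 by $166,900 → 223 increments × $20 = $4,460 ≥ base, so the credit is $0. total $1,200 + $0 = $1,200
Aiyana ($298,800): Caregiver Credit: income exceeds $286,500 by $12,300, which is 9 full-or-partial $1,500 increments; reduction = 9 × $100 = $900, leaving $2,300. Health Coverage Credit: income exceeds $148,700 by $150,100 → 201 increments × $20 = $4,020 ≥ base, so the credit is $0. total $2,300 + $0 = $2,300
Difference: |$1,200 − $2,300| = $1,100.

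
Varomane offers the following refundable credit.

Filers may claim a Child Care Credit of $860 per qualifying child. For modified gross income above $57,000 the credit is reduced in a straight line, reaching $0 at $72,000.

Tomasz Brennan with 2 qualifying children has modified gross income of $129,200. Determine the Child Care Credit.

$0

Child Care Credit: base = 2 × $860 = $1,720. $129,200 is at or above $72,000, so the credit is $0.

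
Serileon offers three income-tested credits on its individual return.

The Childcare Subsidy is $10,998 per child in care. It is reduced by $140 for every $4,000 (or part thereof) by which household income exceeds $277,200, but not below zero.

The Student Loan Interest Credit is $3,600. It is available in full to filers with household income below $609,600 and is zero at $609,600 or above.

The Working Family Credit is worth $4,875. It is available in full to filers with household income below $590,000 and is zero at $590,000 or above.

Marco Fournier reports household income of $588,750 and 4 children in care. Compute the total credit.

$41,547

Childcare Subsidy: base = 4 × $10,998 = $43,992. income exceeds $277,200 by $311,550, which is 78 full-or-partial $4,000 increments; reduction = 78 × $140 = $10,920, leaving $33,072.
Student Loan Interest Credit: $588,750 is below the $609,600 cutoff, so the full $3,600 applies.
Working Family Credit: $588,750 is below the $590,000 cutoff, so the full $4,875 applies.
Total: $33,072 + $3,600 + $4,875 = $41,547.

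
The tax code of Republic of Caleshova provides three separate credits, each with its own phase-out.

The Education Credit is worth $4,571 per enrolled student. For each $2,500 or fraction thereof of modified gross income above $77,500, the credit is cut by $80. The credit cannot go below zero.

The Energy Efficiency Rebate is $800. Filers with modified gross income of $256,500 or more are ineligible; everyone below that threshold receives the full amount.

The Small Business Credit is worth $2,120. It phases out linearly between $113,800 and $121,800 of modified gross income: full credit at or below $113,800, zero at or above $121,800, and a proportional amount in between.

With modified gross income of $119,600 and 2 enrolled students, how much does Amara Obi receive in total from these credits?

$9,165

Education Credit: base = 2 × $4,571 = $9,142. income exceeds $77,500 by $42,100, which is 17 full-or-partial $2,500 increments; reduction = 17 × $80 = $1,360, leaving $7,782.
Energy Efficiency Rebate: $119,600 is below the $256,500 cutoff, so the full $800 applies.
Small Business Credit: $119,600 is $5,800 into a $8,000 phase-out range, leaving 2,200/8,000 of the credit: $2,120 × 2,200/8,000 = $583.
Total: $7,782 + $800 + $583 = $9,165.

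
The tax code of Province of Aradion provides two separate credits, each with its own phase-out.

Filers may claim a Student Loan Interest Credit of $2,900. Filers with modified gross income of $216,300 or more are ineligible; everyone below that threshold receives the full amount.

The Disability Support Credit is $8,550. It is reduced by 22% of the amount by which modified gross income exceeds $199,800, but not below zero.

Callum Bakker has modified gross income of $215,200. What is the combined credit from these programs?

$8,062

Student Loan Interest Credit: $215,200 is below the $216,300 cutoff, so the full $2,900 applies.
Disability Support Credit: 22% of the $15,400 excess over $199,800 is $3,388; credit = $8,550 − $3,388 = $5,162.
Total: $2,900 + $5,162 = $8,062.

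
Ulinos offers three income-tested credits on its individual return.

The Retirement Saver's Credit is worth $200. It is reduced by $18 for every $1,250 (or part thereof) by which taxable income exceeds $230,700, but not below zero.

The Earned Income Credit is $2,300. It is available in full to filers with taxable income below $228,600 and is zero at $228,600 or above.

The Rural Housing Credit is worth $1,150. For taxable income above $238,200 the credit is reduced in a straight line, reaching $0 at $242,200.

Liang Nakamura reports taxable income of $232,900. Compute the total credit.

$1,314

Retirement Saver's Credit: income exceeds $230,700 by $2,200, which is 2 full-or-partial $1,250 increments; reduction = 2 × $18 = $36, leaving $164.
Earned Income Credit: $232,900 meets or exceeds the $228,600 cutoff, so the credit is $0.
Rural Housing Credit: $232,900 is at or below the $238,200 threshold, so the full $1,150 applies.
Total: $164 + $0 + $1,150 = $1,314.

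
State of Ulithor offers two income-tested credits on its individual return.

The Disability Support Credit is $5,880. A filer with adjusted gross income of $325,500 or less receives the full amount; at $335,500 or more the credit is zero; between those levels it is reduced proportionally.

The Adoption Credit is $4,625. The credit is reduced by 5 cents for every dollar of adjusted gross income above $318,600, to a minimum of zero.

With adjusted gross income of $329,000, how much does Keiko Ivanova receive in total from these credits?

$7,927

Disability Support Credit: $329,000 is $3,500 into a $10,000 phase-out range, leaving 6,500/10,000 of the credit: $5,880 × 6,500/10,000 = $3,822.
Adoption Credit: 5% of the $10,400 excess over $318,600 is $520; credit = $4,625 − $520 = $4,105.
Total: $3,822 + $4,105 = $7,927.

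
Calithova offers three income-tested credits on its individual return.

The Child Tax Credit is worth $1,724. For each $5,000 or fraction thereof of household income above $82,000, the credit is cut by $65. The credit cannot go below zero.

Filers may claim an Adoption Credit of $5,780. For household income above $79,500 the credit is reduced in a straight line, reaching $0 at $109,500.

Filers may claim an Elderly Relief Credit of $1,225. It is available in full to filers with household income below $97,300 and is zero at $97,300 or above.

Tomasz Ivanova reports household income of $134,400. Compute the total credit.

$1,009

Child Tax Credit: income exceeds $82,000 by $52,400, which is 11 full-or-partial $5,000 increments; reduction = 11 × $65 = $715, leaving $1,009.
Adoption Credit: $134,400 is at or above $109,500, so the credit is $0.
Elderly Relief Credit: $134,400 meets or exceeds the $97,300 cutoff, so the credit is $0.
Total: $1,009 + $0 + $0 = $1,009.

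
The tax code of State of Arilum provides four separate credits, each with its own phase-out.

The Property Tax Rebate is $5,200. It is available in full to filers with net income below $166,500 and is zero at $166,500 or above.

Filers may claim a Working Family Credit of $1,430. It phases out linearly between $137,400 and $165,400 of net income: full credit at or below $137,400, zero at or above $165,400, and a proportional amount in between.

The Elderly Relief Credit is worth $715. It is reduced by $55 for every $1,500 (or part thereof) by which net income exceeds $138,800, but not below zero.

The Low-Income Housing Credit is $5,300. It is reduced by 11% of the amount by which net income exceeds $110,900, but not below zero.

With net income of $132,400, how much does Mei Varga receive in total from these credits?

Property Tax Rebate: $132,400 is below the $166,500 cutoff, so the full $5,200 applies.
Working Family Credit: $132,400 is at or below the $137,400 threshold, so the full $1,430 applies.
Elderly Relief Credit: $132,400 is at or below the $138,800 threshold, so the full $715 applies.
Low-Income Housing Credit: 11% of the $21,500 excess over $110,900 is $2,365; credit = $5,300 − $2,365 = $2,935.
Total: $5,200 + $1,430 + $715 + $2,935 = $10,280.

$10,280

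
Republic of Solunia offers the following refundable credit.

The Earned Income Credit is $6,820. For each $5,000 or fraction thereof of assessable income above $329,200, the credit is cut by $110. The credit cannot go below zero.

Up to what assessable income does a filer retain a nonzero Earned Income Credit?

$634,200

After 61 increments the reduction is 61 × $110 = $6,710, leaving $110; one more increment wipes it out. Increment 61 ends at excess 61 × $5,000 = $305,000, so the highest qualifying income is $329,200 + $305,000 = $634,200.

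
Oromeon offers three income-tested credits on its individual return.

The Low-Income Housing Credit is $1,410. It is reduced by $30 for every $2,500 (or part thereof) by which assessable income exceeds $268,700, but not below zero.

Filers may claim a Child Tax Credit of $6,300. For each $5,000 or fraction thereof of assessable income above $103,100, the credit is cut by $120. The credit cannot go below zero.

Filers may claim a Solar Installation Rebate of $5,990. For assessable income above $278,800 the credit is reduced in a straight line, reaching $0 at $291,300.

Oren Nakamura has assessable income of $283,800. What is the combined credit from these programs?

Low-Income Housing Credit: income exceeds $268,700 by $15,100, which is 7 full-or-partial $2,500 increments; reduction = 7 × $30 = $210, leaving $1,200.
Child Tax Credit: income exceeds $103,100 by $180,700, which is 37 full-or-partial $5,000 increments; reduction = 37 × $120 = $4,440, leaving $1,860.
Solar Installation Rebate: $283,800 is $5,000 into a $12,500 phase-out range, leaving 7,500/12,500 of the credit: $5,990 × 7,500/12,500 = $3,594.
Total: $1,200 + $1,860 + $3,594 = $6,654.

$6,654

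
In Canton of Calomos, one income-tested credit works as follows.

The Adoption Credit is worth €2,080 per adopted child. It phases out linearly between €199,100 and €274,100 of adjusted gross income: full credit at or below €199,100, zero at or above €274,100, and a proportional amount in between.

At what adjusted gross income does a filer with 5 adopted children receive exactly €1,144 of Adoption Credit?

€265,850

Full credit = 5 × €2,080 = €10,400.
€1,144 is 1,144/10,400 of the full €10,400, so 9,256/10,400 of the €75,000 range has been used: income = €199,100 + €75,000 × 9,256/10,400 = €265,850.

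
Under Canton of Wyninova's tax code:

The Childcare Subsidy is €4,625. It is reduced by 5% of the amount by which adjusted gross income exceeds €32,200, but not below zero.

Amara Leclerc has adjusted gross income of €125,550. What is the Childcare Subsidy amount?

€0

Childcare Subsidy: 5% of the €93,350 excess over €32,200 is €4,667.50 ≥ base, so the credit is €0.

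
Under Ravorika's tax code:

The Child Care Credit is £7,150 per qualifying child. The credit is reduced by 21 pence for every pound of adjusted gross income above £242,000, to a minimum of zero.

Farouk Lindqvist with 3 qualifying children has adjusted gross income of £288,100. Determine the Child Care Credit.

Child Care Credit: base = 3 × £7,150 = £21,450. 21% of the £46,100 excess over £242,000 is £9,681; credit = £21,450 − £9,681 = £11,769.

£11,769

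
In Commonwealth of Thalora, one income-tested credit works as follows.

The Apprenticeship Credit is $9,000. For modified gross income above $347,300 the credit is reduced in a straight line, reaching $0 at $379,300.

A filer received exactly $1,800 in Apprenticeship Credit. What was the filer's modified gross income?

$372,900

$1,800 is 1,800/9,000 of the full $9,000, so 7,200/9,000 of the $32,000 range has been used: income = $347,300 + $32,000 × 7,200/9,000 = $372,900.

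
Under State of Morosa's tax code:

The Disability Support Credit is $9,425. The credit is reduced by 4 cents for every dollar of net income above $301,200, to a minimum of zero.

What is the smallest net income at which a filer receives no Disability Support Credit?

$536,825

The credit falls by 4% of each dollar above $301,200, so it reaches zero when the excess is $9,425 / 4% = $235,625: income = $301,200 + $235,625 = $536,825.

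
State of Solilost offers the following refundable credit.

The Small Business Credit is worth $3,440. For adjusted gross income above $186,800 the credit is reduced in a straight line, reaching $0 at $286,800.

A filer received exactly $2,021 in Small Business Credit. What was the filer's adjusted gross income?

$2,021 is 2,021/3,440 of the full $3,440, so 1,419/3,440 of the $100,000 range has been used: income = $186,800 + $100,000 × 1,419/3,440 = $228,050.

$228,050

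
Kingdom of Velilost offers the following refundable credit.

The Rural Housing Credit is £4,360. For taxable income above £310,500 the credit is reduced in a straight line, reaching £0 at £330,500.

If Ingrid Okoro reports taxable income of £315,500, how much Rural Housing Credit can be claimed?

£3,270

Rural Housing Credit: £315,500 is £5,000 into a £20,000 phase-out range, leaving 15,000/20,000 of the credit: £4,360 × 15,000/20,000 = £3,270.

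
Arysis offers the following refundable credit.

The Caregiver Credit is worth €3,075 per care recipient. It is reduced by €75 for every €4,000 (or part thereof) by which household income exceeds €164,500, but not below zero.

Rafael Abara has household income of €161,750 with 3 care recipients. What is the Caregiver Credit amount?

€9,225

Caregiver Credit: base = 3 × €3,075 = €9,225. €161,750 is at or below the €164,500 threshold, so the full €9,225 applies.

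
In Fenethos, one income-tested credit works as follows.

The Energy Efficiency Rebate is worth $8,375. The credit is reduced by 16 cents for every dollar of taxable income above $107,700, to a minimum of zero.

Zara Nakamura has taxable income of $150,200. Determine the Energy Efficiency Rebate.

$1,575

Energy Efficiency Rebate: 16% of the $42,500 excess over $107,700 is $6,800; credit = $8,375 − $6,800 = $1,575.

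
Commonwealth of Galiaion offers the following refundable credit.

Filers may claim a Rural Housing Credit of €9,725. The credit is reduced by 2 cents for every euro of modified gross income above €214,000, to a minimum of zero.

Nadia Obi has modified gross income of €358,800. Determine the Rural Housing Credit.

€6,829

Rural Housing Credit: 2% of the €144,800 excess over €214,000 is €2,896; credit = €9,725 − €2,896 = €6,829.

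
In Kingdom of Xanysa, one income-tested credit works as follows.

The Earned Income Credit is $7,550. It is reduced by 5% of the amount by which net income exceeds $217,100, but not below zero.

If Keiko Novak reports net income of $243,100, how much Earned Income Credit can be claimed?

$6,250

Earned Income Credit: 5% of the $26,000 excess over $217,100 is $1,300; credit = $7,550 − $1,300 = $6,250.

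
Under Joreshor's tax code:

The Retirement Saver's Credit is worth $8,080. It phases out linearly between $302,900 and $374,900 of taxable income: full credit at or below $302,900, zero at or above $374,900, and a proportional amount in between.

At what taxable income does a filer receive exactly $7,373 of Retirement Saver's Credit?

$7,373 is 7,373/8,080 of the full $8,080, so 707/8,080 of the $72,000 range has been used: income = $302,900 + $72,000 × 707/8,080 = $309,200.

$309,200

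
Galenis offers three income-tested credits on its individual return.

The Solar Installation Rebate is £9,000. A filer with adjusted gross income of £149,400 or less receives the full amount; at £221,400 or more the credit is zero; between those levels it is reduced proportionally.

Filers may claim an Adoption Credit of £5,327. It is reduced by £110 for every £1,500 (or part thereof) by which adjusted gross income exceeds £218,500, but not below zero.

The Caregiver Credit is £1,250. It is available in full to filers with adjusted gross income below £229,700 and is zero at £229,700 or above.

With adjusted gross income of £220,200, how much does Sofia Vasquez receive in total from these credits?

£6,507

Solar Installation Rebate: £220,200 is £70,800 into a £72,000 phase-out range, leaving 1,200/72,000 of the credit: £9,000 × 1,200/72,000 = £150.
Adoption Credit: income exceeds £218,500 by £1,700, which is 2 full-or-partial £1,500 increments; reduction = 2 × £110 = £220, leaving £5,107.
Caregiver Credit: £220,200 is below the £229,700 cutoff, so the full £1,250 applies.
Total: £150 + £5,107 + £1,250 = £6,507.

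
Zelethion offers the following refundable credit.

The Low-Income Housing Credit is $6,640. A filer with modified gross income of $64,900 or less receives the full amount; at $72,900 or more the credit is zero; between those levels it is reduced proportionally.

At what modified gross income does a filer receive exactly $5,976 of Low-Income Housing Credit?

$65,700

$5,976 is 5,976/6,640 of the full $6,640, so 664/6,640 of the $8,000 range has been used: income = $64,900 + $8,000 × 664/6,640 = $65,700.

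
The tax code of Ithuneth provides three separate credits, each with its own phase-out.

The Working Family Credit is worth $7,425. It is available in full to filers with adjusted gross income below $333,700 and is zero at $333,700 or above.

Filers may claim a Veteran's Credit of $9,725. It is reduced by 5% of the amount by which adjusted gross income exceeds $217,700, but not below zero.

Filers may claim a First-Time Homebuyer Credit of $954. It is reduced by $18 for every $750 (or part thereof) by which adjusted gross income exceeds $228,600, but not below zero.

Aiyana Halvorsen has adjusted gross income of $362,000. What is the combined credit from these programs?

Working Family Credit: $362,000 meets or exceeds the $333,700 cutoff, so the credit is $0.
Veteran's Credit: 5% of the $144,300 excess over $217,700 is $7,215; credit = $9,725 − $7,215 = $2,510.
First-Time Homebuyer Credit: income exceeds $228,600 by $133,400 → 178 increments × $18 = $3,204 ≥ base, so the credit is $0.
Total: $0 + $2,510 + $0 = $2,510.

$2,510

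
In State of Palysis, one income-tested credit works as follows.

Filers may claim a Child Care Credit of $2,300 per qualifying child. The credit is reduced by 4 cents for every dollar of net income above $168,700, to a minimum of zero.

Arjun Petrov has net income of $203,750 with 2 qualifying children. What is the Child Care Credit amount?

$3,198

Child Care Credit: base = 2 × $2,300 = $4,600. 4% of the $35,050 excess over $168,700 is $1,402; credit = $4,600 − $1,402 = $3,198.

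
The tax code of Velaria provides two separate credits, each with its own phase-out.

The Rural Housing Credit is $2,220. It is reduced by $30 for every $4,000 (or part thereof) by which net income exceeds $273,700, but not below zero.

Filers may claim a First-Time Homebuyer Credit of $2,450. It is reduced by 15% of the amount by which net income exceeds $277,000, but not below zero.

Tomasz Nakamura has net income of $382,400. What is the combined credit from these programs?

Rural Housing Credit: income exceeds $273,700 by $108,700, which is 28 full-or-partial $4,000 increments; reduction = 28 × $30 = $840, leaving $1,380.
First-Time Homebuyer Credit: 15% of the $105,400 excess over $277,000 is $15,810 ≥ base, so the credit is $0.
Total: $1,380 + $0 = $1,380.

$1,380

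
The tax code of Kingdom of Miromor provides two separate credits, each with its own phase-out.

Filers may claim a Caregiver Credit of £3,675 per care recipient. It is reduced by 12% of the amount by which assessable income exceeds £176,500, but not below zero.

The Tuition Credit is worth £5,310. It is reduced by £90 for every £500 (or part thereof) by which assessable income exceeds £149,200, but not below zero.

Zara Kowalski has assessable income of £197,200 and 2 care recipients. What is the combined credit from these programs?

£4,866

Caregiver Credit: base = 2 × £3,675 = £7,350. 12% of the £20,700 excess over £176,500 is £2,484; credit = £7,350 − £2,484 = £4,866.
Tuition Credit: income exceeds £149,200 by £48,000 → 96 increments × £90 = £8,640 ≥ base, so the credit is £0.
Total: £4,866 + £0 = £4,866.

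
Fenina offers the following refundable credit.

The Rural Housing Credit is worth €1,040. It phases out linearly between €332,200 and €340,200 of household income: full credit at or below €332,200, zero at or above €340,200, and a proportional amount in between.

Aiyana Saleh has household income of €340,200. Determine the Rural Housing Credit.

Rural Housing Credit: €340,200 is at or above €340,200, so the credit is €0.

€0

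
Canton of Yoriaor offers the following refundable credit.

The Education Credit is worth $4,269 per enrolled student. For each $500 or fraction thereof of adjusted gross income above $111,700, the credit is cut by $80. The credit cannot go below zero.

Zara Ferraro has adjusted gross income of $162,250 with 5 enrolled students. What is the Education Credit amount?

Education Credit: base = 5 × $4,269 = $21,345. income exceeds $111,700 by $50,550, which is 102 full-or-partial $500 increments; reduction = 102 × $80 = $8,160, leaving $13,185.

$13,185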